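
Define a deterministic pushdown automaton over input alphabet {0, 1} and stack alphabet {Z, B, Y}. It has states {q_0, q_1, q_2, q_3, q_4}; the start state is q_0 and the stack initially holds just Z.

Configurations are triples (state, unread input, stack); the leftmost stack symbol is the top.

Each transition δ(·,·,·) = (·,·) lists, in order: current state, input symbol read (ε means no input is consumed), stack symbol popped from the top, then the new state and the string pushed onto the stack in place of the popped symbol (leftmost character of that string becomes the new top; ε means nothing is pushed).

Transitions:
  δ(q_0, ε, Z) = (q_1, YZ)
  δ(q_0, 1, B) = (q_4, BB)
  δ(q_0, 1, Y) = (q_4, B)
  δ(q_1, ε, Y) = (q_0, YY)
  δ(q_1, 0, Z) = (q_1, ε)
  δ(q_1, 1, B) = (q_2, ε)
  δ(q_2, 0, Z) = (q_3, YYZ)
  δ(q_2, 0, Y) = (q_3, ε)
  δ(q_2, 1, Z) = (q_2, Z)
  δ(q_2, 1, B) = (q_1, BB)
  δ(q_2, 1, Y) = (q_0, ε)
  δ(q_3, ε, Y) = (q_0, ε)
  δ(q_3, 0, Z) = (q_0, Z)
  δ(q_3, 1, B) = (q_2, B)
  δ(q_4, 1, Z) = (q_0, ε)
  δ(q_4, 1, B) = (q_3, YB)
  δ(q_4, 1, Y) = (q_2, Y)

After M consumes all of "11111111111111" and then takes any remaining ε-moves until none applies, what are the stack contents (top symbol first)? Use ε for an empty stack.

BBBBBBBYZ

(q_0, 11111111111111, Z)
  ε-move, top Z: go to q_1, push YZ → (q_1, 11111111111111, YZ)
  ε-move, top Y: go to q_0, push YY → (q_0, 11111111111111, YYZ)
  read 1, top Y: go to q_4, push B → (q_4, 1111111111111, BYZ)
  read 1, top B: go to q_3, push YB → (q_3, 111111111111, YBYZ)
  ε-move, top Y: go to q_0, push ε → (q_0, 111111111111, BYZ)
  read 1, top B: go to q_4, push BB → (q_4, 11111111111, BBYZ)
  read 1, top B: go to q_3, push YB → (q_3, 1111111111, YBBYZ)
  ε-move, top Y: go to q_0, push ε → (q_0, 1111111111, BBYZ)
  read 1, top B: go to q_4, push BB → (q_4, 111111111, BBBYZ)
  read 1, top B: go to q_3, push YB → (q_3, 11111111, YBBBYZ)
  ε-move, top Y: go to q_0, push ε → (q_0, 11111111, BBBYZ)
  read 1, top B: go to q_4, push BB → (q_4, 1111111, BBBBYZ)
  read 1, top B: go to q_3, push YB → (q_3, 111111, YBBBBYZ)
  ε-move, top Y: go to q_0, push ε → (q_0, 111111, BBBBYZ)
  read 1, top B: go to q_4, push BB → (q_4, 11111, BBBBBYZ)
  read 1, top B: go to q_3, push YB → (q_3, 1111, YBBBBBYZ)
  ε-move, top Y: go to q_0, push ε → (q_0, 1111, BBBBBYZ)
  read 1, top B: go to q_4, push BB → (q_4, 111, BBBBBBYZ)
  read 1, top B: go to q_3, push YB → (q_3, 11, YBBBBBBYZ)
  ε-move, top Y: go to q_0, push ε → (q_0, 11, BBBBBBYZ)
  read 1, top B: go to q_4, push BB → (q_4, 1, BBBBBBBYZ)
  read 1, top B: go to q_3, push YB → (q_3, ε, YBBBBBBBYZ)
  ε-move, top Y: go to q_0, push ε → (q_0, ε, BBBBBBBYZ)
All input consumed in state q_0 with stack BBBBBBBYZ.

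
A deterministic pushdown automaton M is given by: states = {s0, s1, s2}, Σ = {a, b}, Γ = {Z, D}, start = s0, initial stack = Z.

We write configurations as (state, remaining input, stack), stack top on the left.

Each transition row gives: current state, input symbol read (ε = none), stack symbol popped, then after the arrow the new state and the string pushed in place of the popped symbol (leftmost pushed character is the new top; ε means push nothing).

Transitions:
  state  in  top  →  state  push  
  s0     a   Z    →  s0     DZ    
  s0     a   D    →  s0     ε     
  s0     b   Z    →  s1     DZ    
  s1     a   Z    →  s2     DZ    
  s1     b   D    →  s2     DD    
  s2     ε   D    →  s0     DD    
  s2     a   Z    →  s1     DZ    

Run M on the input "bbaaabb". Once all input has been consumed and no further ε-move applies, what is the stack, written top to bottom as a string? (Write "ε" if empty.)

DDDZ

(s0, bbaaabb, Z)
  read b, top Z: go to s1, push DZ → (s1, baaabb, DZ)
  read b, top D: go to s2, push DD → (s2, aaabb, DDZ)
  ε-move, top D: go to s0, push DD → (s0, aaabb, DDDZ)
  read a, top D: go to s0, push ε → (s0, aabb, DDZ)
  read a, top D: go to s0, push ε → (s0, abb, DZ)
  read a, top D: go to s0, push ε → (s0, bb, Z)
  read b, top Z: go to s1, push DZ → (s1, b, DZ)
  read b, top D: go to s2, push DD → (s2, ε, DDZ)
  ε-move, top D: go to s0, push DD → (s0, ε, DDDZ)
All input consumed in state s0 with stack DDDZ.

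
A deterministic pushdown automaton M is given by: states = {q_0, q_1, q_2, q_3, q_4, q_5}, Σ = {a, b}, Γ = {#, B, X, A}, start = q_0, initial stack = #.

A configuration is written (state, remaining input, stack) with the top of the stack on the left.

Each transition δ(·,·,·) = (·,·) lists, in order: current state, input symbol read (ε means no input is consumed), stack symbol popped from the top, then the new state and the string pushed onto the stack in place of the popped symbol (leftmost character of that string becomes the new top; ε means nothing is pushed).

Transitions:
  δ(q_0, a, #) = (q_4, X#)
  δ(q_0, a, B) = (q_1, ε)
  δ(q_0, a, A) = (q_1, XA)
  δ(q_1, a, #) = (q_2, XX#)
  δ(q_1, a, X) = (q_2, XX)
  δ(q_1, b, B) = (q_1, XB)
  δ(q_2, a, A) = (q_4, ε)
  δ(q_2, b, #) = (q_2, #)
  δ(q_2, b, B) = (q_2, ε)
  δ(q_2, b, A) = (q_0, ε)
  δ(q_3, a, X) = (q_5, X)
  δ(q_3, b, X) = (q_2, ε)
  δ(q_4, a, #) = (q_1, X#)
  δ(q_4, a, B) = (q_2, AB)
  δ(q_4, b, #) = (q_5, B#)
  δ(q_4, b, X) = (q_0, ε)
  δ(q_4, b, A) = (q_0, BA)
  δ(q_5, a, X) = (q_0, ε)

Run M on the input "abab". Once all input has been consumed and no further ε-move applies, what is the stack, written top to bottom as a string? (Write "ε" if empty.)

(q_0, abab, #)
  read a, top #: go to q_4, push X# → (q_4, bab, X#)
  read b, top X: go to q_0, push ε → (q_0, ab, #)
  read a, top #: go to q_4, push X# → (q_4, b, X#)
  read b, top X: go to q_0, push ε → (q_0, ε, #)
All input consumed in state q_0 with stack #.

#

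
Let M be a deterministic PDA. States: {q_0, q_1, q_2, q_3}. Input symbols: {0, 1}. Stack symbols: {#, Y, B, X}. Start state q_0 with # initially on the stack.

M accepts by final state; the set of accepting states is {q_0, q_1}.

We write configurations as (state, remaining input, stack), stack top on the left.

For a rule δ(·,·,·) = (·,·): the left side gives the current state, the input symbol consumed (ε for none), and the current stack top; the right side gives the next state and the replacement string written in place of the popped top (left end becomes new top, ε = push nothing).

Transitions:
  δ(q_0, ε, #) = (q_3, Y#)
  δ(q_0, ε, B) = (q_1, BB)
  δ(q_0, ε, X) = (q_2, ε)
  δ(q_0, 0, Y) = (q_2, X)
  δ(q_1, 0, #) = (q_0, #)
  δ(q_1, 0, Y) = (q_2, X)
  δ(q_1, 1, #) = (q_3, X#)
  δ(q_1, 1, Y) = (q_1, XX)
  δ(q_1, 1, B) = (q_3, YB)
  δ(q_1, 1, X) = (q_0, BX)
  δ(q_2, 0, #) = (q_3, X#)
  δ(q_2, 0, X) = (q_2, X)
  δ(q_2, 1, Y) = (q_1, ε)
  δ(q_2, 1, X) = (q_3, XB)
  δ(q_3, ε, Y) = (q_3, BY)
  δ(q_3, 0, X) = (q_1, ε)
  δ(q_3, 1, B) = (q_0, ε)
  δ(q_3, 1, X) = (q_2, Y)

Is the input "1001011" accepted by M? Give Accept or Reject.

Accept

(q_0, 1001011, #)
  ε-move, top #: go to q_3, push Y# → (q_3, 1001011, Y#)
  ε-move, top Y: go to q_3, push BY → (q_3, 1001011, BY#)
  read 1, top B: go to q_0, push ε → (q_0, 001011, Y#)
  read 0, top Y: go to q_2, push X → (q_2, 01011, X#)
  read 0, top X: go to q_2, push X → (q_2, 1011, X#)
  read 1, top X: go to q_3, push XB → (q_3, 011, XB#)
  read 0, top X: go to q_1, push ε → (q_1, 11, B#)
  read 1, top B: go to q_3, push YB → (q_3, 1, YB#)
  ε-move, top Y: go to q_3, push BY → (q_3, 1, BYB#)
  read 1, top B: go to q_0, push ε → (q_0, ε, YB#)
All input consumed; state q_0 ∈ F.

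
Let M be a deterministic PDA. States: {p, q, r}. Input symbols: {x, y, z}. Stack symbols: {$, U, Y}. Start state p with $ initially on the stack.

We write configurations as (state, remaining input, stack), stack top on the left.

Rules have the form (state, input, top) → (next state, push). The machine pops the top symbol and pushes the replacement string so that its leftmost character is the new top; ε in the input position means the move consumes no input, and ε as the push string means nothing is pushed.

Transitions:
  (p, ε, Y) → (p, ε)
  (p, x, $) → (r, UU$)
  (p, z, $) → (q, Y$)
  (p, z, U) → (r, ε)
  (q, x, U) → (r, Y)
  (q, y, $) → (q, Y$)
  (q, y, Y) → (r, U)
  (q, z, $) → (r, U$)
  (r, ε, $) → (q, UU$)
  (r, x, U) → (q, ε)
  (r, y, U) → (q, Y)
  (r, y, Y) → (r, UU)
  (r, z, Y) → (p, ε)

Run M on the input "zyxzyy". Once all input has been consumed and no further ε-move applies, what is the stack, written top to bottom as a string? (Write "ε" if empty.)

U$

(p, zyxzyy, $) ⊢ (q, yxzyy, Y$) ⊢ (r, xzyy, U$) ⊢ (q, zyy, $) ⊢ (r, yy, U$) ⊢ (q, y, Y$) ⊢ (r, ε, U$)
All input consumed in state r with stack U$.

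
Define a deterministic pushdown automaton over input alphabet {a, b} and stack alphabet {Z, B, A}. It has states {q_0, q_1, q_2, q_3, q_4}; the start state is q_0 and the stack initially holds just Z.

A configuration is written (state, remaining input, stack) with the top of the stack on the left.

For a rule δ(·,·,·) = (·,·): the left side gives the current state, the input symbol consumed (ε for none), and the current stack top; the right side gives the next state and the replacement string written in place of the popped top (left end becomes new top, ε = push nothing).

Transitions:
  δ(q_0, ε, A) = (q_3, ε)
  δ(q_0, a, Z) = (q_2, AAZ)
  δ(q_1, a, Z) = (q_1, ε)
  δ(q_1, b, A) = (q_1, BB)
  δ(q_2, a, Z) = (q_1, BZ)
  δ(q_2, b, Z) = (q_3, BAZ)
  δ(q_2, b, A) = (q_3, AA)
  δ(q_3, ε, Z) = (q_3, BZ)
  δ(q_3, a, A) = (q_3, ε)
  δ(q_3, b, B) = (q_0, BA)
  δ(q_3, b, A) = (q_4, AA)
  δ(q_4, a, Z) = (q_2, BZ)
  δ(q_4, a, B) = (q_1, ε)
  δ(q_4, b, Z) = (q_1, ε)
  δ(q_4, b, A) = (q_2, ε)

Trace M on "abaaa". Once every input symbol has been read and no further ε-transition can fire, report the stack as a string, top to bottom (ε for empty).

(q_0, abaaa, Z) ⊢ (q_2, baaa, AAZ) ⊢ (q_3, aaa, AAAZ) ⊢ (q_3, aa, AAZ) ⊢ (q_3, a, AZ) ⊢ (q_3, ε, Z) ⊢ (q_3, ε, BZ)
All input consumed in state q_3 with stack BZ.

BZ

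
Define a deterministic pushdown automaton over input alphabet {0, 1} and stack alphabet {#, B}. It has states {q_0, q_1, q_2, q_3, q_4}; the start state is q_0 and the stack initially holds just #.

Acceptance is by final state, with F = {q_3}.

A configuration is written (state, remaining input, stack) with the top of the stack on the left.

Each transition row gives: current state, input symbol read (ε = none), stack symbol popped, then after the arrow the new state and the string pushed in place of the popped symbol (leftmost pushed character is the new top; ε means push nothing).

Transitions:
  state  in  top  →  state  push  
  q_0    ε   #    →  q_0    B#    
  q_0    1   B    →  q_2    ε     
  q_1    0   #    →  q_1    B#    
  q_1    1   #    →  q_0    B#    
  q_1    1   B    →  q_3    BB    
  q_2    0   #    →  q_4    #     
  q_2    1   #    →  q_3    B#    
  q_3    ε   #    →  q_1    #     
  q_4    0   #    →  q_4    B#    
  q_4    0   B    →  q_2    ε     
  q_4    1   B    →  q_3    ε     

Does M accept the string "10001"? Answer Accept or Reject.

Accept

(q_0, 10001, #) ⊢ (q_0, 10001, B#) ⊢ (q_2, 0001, #) ⊢ (q_4, 001, #) ⊢ (q_4, 01, B#) ⊢ (q_2, 1, #) ⊢ (q_3, ε, B#)
All input consumed; state q_3 ∈ F.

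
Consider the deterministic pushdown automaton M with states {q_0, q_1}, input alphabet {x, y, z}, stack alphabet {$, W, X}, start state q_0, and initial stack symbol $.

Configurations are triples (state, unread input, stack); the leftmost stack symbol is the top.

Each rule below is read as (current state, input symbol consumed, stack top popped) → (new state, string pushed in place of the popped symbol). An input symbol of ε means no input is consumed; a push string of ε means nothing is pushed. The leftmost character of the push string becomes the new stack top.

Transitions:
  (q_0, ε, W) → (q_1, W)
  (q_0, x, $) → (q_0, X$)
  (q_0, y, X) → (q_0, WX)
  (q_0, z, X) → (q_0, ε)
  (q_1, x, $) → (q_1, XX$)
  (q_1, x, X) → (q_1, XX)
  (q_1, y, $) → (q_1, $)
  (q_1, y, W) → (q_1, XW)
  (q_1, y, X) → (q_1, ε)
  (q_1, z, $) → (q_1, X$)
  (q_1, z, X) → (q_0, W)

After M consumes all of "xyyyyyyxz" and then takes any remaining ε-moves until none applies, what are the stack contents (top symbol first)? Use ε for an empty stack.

(q_0, xyyyyyyxz, $) ⊢ (q_0, yyyyyyxz, X$) ⊢ (q_0, yyyyyxz, WX$) ⊢ (q_1, yyyyyxz, WX$) ⊢ (q_1, yyyyxz, XWX$) ⊢ (q_1, yyyxz, WX$) ⊢ (q_1, yyxz, XWX$) ⊢ (q_1, yxz, WX$) ⊢ (q_1, xz, XWX$) ⊢ (q_1, z, XXWX$) ⊢ (q_0, ε, WXWX$) ⊢ (q_1, ε, WXWX$)
All input consumed in state q_1 with stack WXWX$.

WXWX$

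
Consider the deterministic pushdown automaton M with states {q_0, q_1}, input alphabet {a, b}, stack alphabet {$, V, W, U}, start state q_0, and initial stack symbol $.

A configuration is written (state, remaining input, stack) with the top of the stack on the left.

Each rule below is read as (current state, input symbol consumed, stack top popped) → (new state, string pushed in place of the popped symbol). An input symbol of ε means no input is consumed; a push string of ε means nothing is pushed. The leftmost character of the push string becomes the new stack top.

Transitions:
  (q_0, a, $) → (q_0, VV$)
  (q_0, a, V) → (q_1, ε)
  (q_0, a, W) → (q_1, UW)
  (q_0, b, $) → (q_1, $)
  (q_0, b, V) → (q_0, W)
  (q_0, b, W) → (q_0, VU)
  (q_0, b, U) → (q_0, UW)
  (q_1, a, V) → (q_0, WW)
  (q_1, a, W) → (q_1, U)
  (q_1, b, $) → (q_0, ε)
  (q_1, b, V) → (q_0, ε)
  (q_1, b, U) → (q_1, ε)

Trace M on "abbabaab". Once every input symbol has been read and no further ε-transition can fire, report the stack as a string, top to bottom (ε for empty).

(q_0, abbabaab, $) ⊢ (q_0, bbabaab, VV$) ⊢ (q_0, babaab, WV$) ⊢ (q_0, abaab, VUV$) ⊢ (q_1, baab, UV$) ⊢ (q_1, aab, V$) ⊢ (q_0, ab, WW$) ⊢ (q_1, b, UWW$) ⊢ (q_1, ε, WW$)
All input consumed in state q_1 with stack WW$.

WW$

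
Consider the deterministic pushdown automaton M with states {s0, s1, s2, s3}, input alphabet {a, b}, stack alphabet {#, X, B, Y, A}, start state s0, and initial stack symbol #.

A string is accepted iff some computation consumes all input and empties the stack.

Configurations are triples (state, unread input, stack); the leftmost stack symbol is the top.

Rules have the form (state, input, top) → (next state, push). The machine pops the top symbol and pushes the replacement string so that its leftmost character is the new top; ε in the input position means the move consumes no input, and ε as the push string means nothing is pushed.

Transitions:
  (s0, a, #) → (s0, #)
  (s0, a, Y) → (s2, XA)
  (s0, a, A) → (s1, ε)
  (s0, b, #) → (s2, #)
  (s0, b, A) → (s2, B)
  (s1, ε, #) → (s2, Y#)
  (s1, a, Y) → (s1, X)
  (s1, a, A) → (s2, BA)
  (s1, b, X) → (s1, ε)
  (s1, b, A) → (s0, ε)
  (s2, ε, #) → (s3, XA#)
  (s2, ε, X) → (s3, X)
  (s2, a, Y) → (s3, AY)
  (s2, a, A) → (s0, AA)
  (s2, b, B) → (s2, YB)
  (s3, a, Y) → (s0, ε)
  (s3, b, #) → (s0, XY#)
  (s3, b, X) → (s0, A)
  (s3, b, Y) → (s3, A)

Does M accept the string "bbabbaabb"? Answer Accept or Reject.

Reject

(s0, bbabbaabb, #) ⊢ (s2, babbaabb, #) ⊢ (s3, babbaabb, XA#) ⊢ (s0, abbaabb, AA#) ⊢ (s1, bbaabb, A#) ⊢ (s0, baabb, #) ⊢ (s2, aabb, #) ⊢ (s3, aabb, XA#)
No transition applies at (s3, aabb, XA#); input not fully consumed.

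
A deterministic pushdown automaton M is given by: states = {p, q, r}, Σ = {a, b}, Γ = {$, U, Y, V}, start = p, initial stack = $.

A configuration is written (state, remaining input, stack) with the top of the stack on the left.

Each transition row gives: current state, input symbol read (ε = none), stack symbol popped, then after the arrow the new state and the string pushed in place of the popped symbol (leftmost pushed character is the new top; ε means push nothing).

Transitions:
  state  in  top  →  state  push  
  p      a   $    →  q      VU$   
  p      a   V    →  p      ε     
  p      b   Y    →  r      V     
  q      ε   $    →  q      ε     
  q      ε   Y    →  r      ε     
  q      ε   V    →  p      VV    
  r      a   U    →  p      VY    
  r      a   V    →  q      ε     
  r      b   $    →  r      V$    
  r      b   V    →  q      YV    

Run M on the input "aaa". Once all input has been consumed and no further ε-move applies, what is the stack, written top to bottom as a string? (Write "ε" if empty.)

(p, aaa, $)
  read a, top $: go to q, push VU$ → (q, aa, VU$)
  ε-move, top V: go to p, push VV → (p, aa, VVU$)
  read a, top V: go to p, push ε → (p, a, VU$)
  read a, top V: go to p, push ε → (p, ε, U$)
All input consumed in state p with stack U$.

U$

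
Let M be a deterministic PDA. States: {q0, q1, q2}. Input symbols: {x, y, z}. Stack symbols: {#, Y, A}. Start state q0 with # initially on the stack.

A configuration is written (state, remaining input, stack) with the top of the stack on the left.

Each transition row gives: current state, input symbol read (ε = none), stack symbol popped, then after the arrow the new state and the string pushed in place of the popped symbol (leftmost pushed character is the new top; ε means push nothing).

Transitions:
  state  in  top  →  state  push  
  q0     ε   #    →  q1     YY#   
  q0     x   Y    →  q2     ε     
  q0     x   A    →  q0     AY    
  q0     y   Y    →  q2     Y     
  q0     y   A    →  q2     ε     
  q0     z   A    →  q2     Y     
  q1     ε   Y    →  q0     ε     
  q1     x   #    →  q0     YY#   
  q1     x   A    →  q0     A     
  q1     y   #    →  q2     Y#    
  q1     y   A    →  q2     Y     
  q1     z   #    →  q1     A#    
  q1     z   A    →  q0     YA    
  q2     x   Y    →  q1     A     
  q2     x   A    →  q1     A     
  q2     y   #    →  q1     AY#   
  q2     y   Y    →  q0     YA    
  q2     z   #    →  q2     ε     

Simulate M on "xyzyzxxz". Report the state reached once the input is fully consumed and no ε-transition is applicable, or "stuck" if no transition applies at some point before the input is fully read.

(q0, xyzyzxxz, #)
  ε-move, top #: go to q1, push YY# → (q1, xyzyzxxz, YY#)
  ε-move, top Y: go to q0, push ε → (q0, xyzyzxxz, Y#)
  read x, top Y: go to q2, push ε → (q2, yzyzxxz, #)
  read y, top #: go to q1, push AY# → (q1, zyzxxz, AY#)
  read z, top A: go to q0, push YA → (q0, yzxxz, YAY#)
  read y, top Y: go to q2, push Y → (q2, zxxz, YAY#)
No transition for (q2, z, top Y); M blocks with input zxxz remaining.

stuck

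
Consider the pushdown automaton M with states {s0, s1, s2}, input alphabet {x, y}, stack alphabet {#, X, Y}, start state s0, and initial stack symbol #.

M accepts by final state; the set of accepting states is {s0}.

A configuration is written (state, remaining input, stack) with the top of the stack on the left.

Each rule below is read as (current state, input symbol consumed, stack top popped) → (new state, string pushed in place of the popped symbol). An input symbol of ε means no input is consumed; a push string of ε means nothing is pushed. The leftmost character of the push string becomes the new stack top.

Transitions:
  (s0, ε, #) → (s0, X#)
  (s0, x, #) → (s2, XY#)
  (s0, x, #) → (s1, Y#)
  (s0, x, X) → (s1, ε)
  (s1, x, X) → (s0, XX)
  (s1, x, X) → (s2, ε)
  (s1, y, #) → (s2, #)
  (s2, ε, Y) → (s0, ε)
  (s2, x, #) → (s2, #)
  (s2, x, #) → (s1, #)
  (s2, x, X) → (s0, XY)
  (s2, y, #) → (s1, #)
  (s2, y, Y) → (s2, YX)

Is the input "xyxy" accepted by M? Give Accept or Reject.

Reject

No computation consumes all input and reaches a final state.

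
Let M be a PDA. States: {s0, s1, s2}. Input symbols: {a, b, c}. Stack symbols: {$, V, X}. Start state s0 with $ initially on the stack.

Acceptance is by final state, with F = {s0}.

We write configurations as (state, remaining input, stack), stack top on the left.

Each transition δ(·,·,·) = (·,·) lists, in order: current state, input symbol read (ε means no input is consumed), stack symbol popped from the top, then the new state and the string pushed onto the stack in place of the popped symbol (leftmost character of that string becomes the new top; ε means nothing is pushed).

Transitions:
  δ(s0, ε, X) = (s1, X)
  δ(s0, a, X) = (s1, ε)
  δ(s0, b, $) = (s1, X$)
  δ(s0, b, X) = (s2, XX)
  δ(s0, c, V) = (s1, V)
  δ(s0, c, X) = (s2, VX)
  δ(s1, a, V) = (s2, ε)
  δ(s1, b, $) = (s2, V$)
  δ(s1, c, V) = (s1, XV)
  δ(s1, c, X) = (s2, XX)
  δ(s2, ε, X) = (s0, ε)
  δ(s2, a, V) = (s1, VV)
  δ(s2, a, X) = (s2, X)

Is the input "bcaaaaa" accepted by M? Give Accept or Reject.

Accept

One accepting computation: (s0, bcaaaaa, $) ⊢ (s1, caaaaa, X$) ⊢ (s2, aaaaa, XX$) ⊢ (s2, aaaa, XX$) ⊢ (s2, aaa, XX$) ⊢ (s2, aa, XX$) ⊢ (s2, a, XX$) ⊢ (s2, ε, XX$) ⊢ (s0, ε, X$)
All input consumed and state s0 ∈ F.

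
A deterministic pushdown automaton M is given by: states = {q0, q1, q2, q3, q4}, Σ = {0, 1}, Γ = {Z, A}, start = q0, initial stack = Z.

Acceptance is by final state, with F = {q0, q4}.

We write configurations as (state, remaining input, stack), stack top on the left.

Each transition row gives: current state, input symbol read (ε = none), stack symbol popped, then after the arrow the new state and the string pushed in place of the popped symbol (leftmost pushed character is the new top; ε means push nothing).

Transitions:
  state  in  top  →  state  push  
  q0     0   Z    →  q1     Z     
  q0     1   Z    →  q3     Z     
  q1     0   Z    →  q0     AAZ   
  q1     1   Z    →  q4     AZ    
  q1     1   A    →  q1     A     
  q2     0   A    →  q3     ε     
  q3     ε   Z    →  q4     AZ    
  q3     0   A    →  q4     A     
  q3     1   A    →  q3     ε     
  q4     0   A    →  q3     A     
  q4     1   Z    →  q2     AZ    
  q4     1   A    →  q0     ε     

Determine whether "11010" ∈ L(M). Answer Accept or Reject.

(q0, 11010, Z)
  read 1, top Z: go to q3, push Z → (q3, 1010, Z)
  ε-move, top Z: go to q4, push AZ → (q4, 1010, AZ)
  read 1, top A: go to q0, push ε → (q0, 010, Z)
  read 0, top Z: go to q1, push Z → (q1, 10, Z)
  read 1, top Z: go to q4, push AZ → (q4, 0, AZ)
  read 0, top A: go to q3, push A → (q3, ε, AZ)
All input consumed; state q3 ∉ F and no further ε-move applies.

Reject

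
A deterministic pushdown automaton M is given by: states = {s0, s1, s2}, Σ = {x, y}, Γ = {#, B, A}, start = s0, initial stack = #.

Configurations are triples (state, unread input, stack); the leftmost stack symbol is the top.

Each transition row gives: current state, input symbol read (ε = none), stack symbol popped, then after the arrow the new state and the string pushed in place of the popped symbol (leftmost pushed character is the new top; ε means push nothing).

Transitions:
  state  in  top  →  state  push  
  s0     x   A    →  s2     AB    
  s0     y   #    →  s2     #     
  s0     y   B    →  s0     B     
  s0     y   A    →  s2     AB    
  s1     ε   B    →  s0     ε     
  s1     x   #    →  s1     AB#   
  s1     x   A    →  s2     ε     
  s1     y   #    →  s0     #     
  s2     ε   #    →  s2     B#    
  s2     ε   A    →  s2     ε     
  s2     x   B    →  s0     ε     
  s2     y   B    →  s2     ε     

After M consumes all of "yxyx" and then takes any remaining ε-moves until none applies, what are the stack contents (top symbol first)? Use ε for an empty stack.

#

(s0, yxyx, #)
  read y, top #: go to s2, push # → (s2, xyx, #)
  ε-move, top #: go to s2, push B# → (s2, xyx, B#)
  read x, top B: go to s0, push ε → (s0, yx, #)
  read y, top #: go to s2, push # → (s2, x, #)
  ε-move, top #: go to s2, push B# → (s2, x, B#)
  read x, top B: go to s0, push ε → (s0, ε, #)
All input consumed in state s0 with stack #.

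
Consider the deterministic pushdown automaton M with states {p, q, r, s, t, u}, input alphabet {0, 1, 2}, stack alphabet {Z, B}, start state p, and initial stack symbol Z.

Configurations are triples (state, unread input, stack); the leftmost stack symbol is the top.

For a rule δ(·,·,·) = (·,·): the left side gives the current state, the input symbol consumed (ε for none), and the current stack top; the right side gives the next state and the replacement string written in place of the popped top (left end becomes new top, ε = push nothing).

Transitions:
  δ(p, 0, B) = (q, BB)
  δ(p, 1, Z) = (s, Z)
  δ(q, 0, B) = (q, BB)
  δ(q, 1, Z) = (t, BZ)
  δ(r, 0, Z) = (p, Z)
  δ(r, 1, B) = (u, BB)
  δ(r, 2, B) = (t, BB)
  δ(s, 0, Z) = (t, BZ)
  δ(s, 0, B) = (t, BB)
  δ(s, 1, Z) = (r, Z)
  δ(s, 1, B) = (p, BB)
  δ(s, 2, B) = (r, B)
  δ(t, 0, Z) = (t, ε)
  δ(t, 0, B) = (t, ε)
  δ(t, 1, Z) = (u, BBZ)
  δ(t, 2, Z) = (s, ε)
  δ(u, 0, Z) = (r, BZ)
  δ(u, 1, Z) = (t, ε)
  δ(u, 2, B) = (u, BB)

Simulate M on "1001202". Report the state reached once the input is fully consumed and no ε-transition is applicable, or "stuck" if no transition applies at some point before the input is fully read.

(p, 1001202, Z)
  read 1, top Z: go to s, push Z → (s, 001202, Z)
  read 0, top Z: go to t, push BZ → (t, 01202, BZ)
  read 0, top B: go to t, push ε → (t, 1202, Z)
  read 1, top Z: go to u, push BBZ → (u, 202, BBZ)
  read 2, top B: go to u, push BB → (u, 02, BBBZ)
No transition for (u, 0, top B); M blocks with input 02 remaining.

stuck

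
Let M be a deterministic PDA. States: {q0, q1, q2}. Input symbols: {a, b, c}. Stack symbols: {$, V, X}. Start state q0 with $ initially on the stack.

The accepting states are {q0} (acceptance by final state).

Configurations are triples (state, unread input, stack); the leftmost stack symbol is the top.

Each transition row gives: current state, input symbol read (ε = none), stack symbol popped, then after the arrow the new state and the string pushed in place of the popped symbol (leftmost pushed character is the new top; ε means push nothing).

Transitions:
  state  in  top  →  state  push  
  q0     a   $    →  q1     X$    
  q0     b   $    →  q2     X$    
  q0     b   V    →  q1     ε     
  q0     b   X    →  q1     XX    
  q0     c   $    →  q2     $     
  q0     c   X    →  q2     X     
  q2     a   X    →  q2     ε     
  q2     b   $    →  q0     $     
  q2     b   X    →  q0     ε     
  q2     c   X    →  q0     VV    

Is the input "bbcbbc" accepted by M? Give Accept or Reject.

Accept

(q0, bbcbbc, $) ⊢ (q2, bcbbc, X$) ⊢ (q0, cbbc, $) ⊢ (q2, bbc, $) ⊢ (q0, bc, $) ⊢ (q2, c, X$) ⊢ (q0, ε, VV$)
All input consumed; state q0 ∈ F.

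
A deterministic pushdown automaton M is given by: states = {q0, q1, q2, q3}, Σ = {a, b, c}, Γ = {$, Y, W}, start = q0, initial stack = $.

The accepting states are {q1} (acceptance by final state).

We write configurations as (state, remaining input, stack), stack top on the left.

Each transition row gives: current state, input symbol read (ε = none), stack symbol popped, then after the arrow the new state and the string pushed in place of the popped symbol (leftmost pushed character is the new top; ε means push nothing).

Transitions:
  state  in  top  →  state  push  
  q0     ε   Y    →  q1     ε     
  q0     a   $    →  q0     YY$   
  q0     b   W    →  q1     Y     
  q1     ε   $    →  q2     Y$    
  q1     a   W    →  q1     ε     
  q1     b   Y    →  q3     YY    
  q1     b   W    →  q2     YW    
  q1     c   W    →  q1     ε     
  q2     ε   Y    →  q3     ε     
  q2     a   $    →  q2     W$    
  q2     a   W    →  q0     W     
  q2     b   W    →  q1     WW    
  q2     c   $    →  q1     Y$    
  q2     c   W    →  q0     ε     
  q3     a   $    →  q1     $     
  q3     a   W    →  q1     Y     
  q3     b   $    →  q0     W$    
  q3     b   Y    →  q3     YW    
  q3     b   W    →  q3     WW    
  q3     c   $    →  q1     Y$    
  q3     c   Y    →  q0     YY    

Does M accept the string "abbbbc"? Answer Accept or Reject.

Accept

(q0, abbbbc, $) ⊢ (q0, bbbbc, YY$) ⊢ (q1, bbbbc, Y$) ⊢ (q3, bbbc, YY$) ⊢ (q3, bbc, YWY$) ⊢ (q3, bc, YWWY$) ⊢ (q3, c, YWWWY$) ⊢ (q0, ε, YYWWWY$) ⊢ (q1, ε, YWWWY$)
All input consumed; state q1 ∈ F.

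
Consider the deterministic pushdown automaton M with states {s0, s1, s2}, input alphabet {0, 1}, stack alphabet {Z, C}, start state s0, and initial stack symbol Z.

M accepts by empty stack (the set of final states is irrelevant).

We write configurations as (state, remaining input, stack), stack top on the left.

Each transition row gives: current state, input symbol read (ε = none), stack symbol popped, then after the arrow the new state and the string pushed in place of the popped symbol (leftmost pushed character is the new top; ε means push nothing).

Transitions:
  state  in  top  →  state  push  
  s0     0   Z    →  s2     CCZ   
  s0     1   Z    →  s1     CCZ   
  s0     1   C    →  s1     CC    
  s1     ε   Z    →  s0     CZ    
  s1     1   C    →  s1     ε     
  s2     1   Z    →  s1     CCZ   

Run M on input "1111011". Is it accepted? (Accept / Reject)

(s0, 1111011, Z)
  read 1, top Z: go to s1, push CCZ → (s1, 111011, CCZ)
  read 1, top C: go to s1, push ε → (s1, 11011, CZ)
  read 1, top C: go to s1, push ε → (s1, 1011, Z)
  ε-move, top Z: go to s0, push CZ → (s0, 1011, CZ)
  read 1, top C: go to s1, push CC → (s1, 011, CCZ)
No transition applies at (s1, 011, CCZ); input not fully consumed.

Reject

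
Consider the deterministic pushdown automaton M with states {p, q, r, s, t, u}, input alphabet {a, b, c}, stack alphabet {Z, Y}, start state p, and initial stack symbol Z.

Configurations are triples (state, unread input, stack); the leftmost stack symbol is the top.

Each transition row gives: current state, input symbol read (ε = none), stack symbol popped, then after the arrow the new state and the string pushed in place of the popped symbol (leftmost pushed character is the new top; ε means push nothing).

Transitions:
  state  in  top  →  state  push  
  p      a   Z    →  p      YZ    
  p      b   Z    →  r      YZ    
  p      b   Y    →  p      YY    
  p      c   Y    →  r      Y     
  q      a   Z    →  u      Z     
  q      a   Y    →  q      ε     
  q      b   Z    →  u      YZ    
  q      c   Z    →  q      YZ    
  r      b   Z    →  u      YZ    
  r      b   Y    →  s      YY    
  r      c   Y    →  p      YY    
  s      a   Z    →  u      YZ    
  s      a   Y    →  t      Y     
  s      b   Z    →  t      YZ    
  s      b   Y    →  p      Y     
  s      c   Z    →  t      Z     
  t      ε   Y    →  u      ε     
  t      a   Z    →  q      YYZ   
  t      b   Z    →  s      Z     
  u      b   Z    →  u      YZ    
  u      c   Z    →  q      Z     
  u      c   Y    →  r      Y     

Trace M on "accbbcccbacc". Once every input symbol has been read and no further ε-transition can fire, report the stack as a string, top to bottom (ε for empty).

YYYYYYZ

(p, accbbcccbacc, Z)
  read a, top Z: go to p, push YZ → (p, ccbbcccbacc, YZ)
  read c, top Y: go to r, push Y → (r, cbbcccbacc, YZ)
  read c, top Y: go to p, push YY → (p, bbcccbacc, YYZ)
  read b, top Y: go to p, push YY → (p, bcccbacc, YYYZ)
  read b, top Y: go to p, push YY → (p, cccbacc, YYYYZ)
  read c, top Y: go to r, push Y → (r, ccbacc, YYYYZ)
  read c, top Y: go to p, push YY → (p, cbacc, YYYYYZ)
  read c, top Y: go to r, push Y → (r, bacc, YYYYYZ)
  read b, top Y: go to s, push YY → (s, acc, YYYYYYZ)
  read a, top Y: go to t, push Y → (t, cc, YYYYYYZ)
  ε-move, top Y: go to u, push ε → (u, cc, YYYYYZ)
  read c, top Y: go to r, push Y → (r, c, YYYYYZ)
  read c, top Y: go to p, push YY → (p, ε, YYYYYYZ)
All input consumed in state p with stack YYYYYYZ.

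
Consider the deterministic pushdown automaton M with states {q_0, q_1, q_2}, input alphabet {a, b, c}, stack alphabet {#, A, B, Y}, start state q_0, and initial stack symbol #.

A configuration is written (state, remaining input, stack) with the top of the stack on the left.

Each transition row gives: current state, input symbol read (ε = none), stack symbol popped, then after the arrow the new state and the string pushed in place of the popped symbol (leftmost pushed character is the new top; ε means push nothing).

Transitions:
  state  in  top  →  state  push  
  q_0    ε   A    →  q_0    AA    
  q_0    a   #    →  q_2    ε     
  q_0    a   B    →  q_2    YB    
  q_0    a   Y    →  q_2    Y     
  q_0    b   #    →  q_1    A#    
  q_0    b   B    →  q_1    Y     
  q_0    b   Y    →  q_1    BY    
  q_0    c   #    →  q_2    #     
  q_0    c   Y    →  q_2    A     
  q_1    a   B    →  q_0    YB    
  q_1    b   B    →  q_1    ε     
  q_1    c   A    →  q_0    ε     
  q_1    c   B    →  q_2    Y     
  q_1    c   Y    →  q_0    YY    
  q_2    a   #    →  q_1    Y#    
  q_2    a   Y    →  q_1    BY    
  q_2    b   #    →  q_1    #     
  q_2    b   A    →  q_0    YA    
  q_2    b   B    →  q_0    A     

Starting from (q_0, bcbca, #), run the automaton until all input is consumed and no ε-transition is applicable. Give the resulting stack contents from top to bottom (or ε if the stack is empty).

(q_0, bcbca, #) ⊢ (q_1, cbca, A#) ⊢ (q_0, bca, #) ⊢ (q_1, ca, A#) ⊢ (q_0, a, #) ⊢ (q_2, ε, ε)
All input consumed in state q_2 with stack ε.

ε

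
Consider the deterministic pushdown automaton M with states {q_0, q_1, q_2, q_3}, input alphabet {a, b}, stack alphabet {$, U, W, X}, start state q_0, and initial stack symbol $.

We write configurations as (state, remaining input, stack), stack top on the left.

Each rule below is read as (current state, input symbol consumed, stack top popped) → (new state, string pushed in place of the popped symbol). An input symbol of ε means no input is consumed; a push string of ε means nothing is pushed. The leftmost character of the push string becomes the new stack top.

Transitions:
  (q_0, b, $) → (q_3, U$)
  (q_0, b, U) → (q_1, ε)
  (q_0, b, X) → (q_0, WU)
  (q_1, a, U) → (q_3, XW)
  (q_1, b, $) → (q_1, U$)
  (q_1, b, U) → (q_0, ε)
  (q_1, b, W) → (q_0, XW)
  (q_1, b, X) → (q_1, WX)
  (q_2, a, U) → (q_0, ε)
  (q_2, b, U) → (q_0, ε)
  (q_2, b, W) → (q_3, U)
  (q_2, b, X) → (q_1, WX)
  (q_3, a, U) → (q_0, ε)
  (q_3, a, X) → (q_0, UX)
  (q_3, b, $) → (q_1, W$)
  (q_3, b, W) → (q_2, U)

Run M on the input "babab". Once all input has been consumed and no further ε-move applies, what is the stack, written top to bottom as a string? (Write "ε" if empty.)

(q_0, babab, $)
  read b, top $: go to q_3, push U$ → (q_3, abab, U$)
  read a, top U: go to q_0, push ε → (q_0, bab, $)
  read b, top $: go to q_3, push U$ → (q_3, ab, U$)
  read a, top U: go to q_0, push ε → (q_0, b, $)
  read b, top $: go to q_3, push U$ → (q_3, ε, U$)
All input consumed in state q_3 with stack U$.

U$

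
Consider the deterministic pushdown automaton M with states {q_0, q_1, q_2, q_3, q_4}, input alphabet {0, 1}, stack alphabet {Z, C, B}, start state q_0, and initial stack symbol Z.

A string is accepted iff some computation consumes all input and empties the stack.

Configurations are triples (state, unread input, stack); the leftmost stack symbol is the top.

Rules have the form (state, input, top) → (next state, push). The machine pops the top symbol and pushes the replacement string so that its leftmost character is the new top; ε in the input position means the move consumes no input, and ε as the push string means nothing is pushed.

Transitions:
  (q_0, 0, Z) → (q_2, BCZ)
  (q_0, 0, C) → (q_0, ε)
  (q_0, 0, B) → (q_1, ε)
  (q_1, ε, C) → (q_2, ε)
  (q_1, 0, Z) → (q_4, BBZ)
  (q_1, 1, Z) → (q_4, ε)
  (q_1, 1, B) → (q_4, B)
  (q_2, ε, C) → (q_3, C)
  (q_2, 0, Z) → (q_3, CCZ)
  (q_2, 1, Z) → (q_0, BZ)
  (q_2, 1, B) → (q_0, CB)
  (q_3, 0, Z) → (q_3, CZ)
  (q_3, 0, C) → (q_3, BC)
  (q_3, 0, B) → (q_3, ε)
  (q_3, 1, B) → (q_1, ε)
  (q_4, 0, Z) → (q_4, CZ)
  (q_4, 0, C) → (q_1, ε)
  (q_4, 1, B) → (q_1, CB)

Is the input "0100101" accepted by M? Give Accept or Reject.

(q_0, 0100101, Z)
  read 0, top Z: go to q_2, push BCZ → (q_2, 100101, BCZ)
  read 1, top B: go to q_0, push CB → (q_0, 00101, CBCZ)
  read 0, top C: go to q_0, push ε → (q_0, 0101, BCZ)
  read 0, top B: go to q_1, push ε → (q_1, 101, CZ)
  ε-move, top C: go to q_2, push ε → (q_2, 101, Z)
  read 1, top Z: go to q_0, push BZ → (q_0, 01, BZ)
  read 0, top B: go to q_1, push ε → (q_1, 1, Z)
  read 1, top Z: go to q_4, push ε → (q_4, ε, ε)
All input consumed and the stack is empty.

Accept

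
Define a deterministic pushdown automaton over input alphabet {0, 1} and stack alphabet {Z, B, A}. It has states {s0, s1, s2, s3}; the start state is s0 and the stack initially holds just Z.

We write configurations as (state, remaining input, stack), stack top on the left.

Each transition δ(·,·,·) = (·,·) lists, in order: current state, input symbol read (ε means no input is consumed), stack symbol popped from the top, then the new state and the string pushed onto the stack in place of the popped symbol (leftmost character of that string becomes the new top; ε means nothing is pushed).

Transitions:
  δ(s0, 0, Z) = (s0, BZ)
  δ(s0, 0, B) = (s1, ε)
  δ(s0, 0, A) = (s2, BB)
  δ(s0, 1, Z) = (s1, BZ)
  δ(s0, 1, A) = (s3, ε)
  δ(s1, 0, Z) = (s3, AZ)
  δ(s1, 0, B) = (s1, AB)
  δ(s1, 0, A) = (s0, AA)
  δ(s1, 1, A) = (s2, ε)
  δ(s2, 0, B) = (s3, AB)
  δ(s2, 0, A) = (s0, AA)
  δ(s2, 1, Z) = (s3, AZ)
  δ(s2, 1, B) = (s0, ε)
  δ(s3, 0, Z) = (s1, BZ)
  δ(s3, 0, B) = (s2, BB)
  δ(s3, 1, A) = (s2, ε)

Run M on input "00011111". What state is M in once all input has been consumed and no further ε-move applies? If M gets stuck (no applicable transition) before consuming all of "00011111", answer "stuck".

(s0, 00011111, Z)
  read 0, top Z: go to s0, push BZ → (s0, 0011111, BZ)
  read 0, top B: go to s1, push ε → (s1, 011111, Z)
  read 0, top Z: go to s3, push AZ → (s3, 11111, AZ)
  read 1, top A: go to s2, push ε → (s2, 1111, Z)
  read 1, top Z: go to s3, push AZ → (s3, 111, AZ)
  read 1, top A: go to s2, push ε → (s2, 11, Z)
  read 1, top Z: go to s3, push AZ → (s3, 1, AZ)
  read 1, top A: go to s2, push ε → (s2, ε, Z)
All input consumed; M is in state s2.

s2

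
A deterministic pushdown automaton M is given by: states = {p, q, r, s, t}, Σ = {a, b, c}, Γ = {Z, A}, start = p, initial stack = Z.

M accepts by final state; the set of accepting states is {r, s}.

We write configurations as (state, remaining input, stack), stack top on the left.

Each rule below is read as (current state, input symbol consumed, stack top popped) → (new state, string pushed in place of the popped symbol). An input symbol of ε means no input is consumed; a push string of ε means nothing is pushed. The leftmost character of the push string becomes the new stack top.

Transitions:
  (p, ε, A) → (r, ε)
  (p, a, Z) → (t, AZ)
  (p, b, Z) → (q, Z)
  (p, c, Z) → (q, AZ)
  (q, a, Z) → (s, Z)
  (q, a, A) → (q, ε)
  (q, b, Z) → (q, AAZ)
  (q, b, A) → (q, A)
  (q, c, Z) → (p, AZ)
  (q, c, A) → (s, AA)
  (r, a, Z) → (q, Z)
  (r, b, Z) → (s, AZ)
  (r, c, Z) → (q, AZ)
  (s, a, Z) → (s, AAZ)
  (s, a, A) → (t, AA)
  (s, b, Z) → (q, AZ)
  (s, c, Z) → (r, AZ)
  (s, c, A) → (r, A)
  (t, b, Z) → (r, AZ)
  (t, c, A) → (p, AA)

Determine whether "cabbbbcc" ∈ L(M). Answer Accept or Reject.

(p, cabbbbcc, Z) ⊢ (q, abbbbcc, AZ) ⊢ (q, bbbbcc, Z) ⊢ (q, bbbcc, AAZ) ⊢ (q, bbcc, AAZ) ⊢ (q, bcc, AAZ) ⊢ (q, cc, AAZ) ⊢ (s, c, AAAZ) ⊢ (r, ε, AAAZ)
All input consumed; state r ∈ F.

Accept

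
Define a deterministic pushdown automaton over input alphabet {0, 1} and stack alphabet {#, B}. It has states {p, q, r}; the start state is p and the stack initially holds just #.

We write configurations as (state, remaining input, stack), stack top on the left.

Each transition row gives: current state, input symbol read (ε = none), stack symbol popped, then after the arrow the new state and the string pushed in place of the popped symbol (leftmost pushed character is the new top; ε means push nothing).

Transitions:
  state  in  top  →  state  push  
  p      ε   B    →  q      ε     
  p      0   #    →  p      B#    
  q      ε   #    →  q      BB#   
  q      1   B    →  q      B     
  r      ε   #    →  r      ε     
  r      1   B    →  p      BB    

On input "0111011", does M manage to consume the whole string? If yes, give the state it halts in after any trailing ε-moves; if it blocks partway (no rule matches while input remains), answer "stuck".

stuck

(p, 0111011, #) ⊢ (p, 111011, B#) ⊢ (q, 111011, #) ⊢ (q, 111011, BB#) ⊢ (q, 11011, BB#) ⊢ (q, 1011, BB#) ⊢ (q, 011, BB#)
No transition for (q, 0, top B); M blocks with input 011 remaining.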